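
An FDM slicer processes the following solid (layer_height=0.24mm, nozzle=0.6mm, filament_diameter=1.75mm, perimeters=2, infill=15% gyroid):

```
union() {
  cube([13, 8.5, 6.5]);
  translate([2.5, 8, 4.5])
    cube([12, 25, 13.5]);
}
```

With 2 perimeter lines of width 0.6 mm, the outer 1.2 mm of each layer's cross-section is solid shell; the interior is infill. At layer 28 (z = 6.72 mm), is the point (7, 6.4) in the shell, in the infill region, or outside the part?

outside

At z = 6.72 mm: the cube is absent (z outside [0, 6.5]); the cube at (2.5, 8) (footprint 12×25) is included at this height; Merging all regions: only the 12×25 cube at (2.5, 8) is present, so the union is just that shape — 1 connected region. Overall, the cross-section is a single solid region. The nearest boundary edge runs (2.50, 8.00)→(14.50, 8.00); distance from the point to it = 1.60 mm. The point is not inside any of the regions above, so it lies outside the cross-section (1.60 mm from the nearest boundary).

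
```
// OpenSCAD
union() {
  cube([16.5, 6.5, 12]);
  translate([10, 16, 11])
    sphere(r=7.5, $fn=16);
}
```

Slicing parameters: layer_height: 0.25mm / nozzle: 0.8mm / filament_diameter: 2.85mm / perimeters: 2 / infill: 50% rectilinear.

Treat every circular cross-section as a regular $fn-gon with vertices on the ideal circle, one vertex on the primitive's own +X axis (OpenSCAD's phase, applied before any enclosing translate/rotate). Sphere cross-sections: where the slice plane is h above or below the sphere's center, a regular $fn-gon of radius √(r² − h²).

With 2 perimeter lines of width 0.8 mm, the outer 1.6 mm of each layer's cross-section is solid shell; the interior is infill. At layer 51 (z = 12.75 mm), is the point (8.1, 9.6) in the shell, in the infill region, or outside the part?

At z = 12.75 mm: the cube is not intersected at this z (z outside [0, 12]); the r=7.5 sphere at (10, 16) slices to a regular 16-gon of circumradius 7.293 (√(r²−h²) with h=1.75 from center); Merging all regions: only the r=7.5 sphere at (10, 16) is present, so the union is just that shape — 1 connected region. Overall, the cross-section is a single solid region. The nearest boundary edge runs (7.21, 9.26)→(10.00, 8.71); distance from the point to it = 0.51 mm. The point is inside the cross-section, 0.51 mm from the nearest boundary — within the 1.6 mm shell band (2 × 0.8).

shell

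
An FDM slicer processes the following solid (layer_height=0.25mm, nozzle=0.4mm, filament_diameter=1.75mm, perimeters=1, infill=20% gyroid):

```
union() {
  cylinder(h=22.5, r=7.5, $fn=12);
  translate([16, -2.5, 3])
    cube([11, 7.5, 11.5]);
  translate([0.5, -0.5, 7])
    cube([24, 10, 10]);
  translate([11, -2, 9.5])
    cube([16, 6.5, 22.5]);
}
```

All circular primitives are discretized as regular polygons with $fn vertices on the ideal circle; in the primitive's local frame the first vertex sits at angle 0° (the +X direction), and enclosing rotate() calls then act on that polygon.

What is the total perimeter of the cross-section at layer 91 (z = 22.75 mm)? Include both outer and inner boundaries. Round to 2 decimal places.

45.00 mm

At z = 22.75 mm: the cylinder is not intersected at this z (z outside [0, 22.5]); the cube at (16, -2.5) is not intersected at this z (z outside [3, 14.5]); the cube at (0.5, -0.5) is not intersected at this z (z outside [7, 17]); the 16×6.5 cube at (11, -2) contributes its full rectangle (perimeter 45.00 mm); Taking the union: only the 16×6.5 cube at (11, -2) is present, so the union is just that shape — boundary = 45.00 mm. Overall, the cross-section is a single solid region. Total boundary length (outer) = 45.00 mm.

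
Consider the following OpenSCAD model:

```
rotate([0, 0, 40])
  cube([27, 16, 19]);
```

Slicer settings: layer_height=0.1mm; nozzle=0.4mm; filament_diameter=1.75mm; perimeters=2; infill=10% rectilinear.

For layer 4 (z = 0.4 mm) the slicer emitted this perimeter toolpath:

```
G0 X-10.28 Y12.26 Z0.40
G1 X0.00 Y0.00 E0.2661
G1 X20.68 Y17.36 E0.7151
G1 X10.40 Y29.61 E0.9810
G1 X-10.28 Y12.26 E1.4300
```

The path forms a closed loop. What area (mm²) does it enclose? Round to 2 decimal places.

Apply the shoelace formula to the sequence of (X, Y) vertices; enclosed area = 431.84 mm².

431.84 mm²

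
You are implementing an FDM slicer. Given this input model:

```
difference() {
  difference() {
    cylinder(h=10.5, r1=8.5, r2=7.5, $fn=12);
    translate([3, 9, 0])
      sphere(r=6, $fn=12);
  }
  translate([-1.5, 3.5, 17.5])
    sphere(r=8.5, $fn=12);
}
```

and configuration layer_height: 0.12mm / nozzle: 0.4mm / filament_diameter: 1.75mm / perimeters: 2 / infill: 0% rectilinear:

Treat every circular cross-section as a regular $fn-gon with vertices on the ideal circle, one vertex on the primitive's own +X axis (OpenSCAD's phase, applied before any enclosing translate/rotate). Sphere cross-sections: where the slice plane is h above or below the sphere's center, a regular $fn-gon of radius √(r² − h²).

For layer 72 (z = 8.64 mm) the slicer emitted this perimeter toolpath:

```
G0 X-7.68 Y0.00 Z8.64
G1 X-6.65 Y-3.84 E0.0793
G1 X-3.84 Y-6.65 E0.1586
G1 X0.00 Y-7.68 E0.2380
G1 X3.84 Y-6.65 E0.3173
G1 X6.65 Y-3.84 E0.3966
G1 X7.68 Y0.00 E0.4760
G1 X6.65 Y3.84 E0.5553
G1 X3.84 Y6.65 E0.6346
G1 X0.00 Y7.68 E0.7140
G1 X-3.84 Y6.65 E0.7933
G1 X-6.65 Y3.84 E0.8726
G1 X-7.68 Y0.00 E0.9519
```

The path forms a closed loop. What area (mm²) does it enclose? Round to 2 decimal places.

176.92 mm²

Apply the shoelace formula to the sequence of (X, Y) vertices; enclosed area = 176.92 mm².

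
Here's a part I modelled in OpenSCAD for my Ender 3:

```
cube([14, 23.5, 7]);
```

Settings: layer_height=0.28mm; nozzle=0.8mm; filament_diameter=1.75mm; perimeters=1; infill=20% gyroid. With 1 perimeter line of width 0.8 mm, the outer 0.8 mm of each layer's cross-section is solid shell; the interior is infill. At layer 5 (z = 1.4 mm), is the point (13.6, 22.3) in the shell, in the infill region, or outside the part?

shell

At z = 1.4 mm: the 14×23.5 cube contributes its full rectangle. Overall, the cross-section is a single solid region. The nearest boundary edge runs (14.00, 0.00)→(14.00, 23.50); distance from the point to it = 0.40 mm. The point is inside the cross-section, 0.40 mm from the nearest boundary — within the 0.8 mm shell band (1 × 0.8).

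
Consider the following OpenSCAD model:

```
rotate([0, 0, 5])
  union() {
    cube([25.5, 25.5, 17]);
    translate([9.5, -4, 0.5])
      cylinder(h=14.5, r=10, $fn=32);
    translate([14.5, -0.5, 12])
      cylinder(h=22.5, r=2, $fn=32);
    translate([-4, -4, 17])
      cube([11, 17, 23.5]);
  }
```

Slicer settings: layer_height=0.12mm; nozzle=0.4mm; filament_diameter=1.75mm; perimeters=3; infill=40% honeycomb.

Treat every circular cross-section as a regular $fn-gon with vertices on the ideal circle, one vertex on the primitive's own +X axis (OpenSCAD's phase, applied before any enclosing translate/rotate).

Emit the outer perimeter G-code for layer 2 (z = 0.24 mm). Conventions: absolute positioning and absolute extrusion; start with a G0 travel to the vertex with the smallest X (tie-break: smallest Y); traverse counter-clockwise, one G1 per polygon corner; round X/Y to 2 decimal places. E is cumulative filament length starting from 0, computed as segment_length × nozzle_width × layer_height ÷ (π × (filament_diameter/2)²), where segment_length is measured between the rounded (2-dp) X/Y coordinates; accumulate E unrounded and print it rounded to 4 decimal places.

G0 X-2.22 Y25.40 Z0.24
G1 X0.00 Y0.00 E0.5088
G1 X25.40 Y2.22 E1.0176
G1 X23.18 Y27.63 E1.5266
G1 X-2.22 Y25.40 E2.0355

At z = 0.24 mm: the cube (footprint 25.5×25.5) is included at this height; the cylinder at (9.5, -4) does not reach this height (z outside [0.5, 15]); the cylinder at (14.5, -0.5) is not intersected at this z (z outside [12, 34.5]); the cube at (-4, -4) is absent (z outside [17, 40.5]); Combining (union): only the 25.5×25.5 cube is present, so the union is just that shape — 1 connected region; (rotated 5° about Z; rotation is an isometry so areas/perimeters/island counts are preserved). The outline is a single polygon with 4 vertices. Extrusion per mm of travel: 0.4 × 0.12 / (π × 0.875²) = 0.019956. Accumulating E over each segment gives final E = 2.0355.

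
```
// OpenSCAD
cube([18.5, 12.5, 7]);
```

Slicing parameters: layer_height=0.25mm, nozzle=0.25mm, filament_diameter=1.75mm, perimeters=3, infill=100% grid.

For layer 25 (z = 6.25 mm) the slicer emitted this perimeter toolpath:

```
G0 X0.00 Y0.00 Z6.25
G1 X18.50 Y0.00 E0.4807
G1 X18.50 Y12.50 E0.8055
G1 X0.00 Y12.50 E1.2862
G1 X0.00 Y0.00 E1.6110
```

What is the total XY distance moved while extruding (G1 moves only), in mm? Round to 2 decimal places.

Sum the Euclidean lengths of each G1 segment: total = 62.00 mm.

62.00 mm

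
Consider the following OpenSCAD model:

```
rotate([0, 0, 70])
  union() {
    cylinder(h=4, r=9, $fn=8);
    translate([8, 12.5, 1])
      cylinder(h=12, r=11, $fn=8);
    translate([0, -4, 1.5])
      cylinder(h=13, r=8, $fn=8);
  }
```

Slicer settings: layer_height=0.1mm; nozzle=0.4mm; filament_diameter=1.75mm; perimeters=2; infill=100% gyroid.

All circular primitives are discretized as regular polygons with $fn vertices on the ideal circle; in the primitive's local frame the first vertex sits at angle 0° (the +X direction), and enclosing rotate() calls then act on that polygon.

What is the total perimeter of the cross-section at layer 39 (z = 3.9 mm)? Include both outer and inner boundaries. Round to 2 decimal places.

101.81 mm

At z = 3.9 mm: the r=9 cylinder contributes a regular 8-gon of circumradius 9 (perimeter = 2·8·9.000·sin(180°/8) = 55.11 mm); the r=11 cylinder at (8, 12.5) gives a regular 8-gon of circumradius 11 (constant along its height) (perimeter = 2·8·11.000·sin(180°/8) = 67.35 mm); the r=8 cylinder at (0, -4) gives a regular 8-gon of circumradius 8 (constant along its height) (perimeter = 2·8·8.000·sin(180°/8) = 48.98 mm); Merging all regions: the regions partially overlap (shared area 172.56 mm²), so the edge portions inside another operand are dropped and the merged outline is re-measured after clipping — boundary = 101.81 mm; (whole slice rotated 70° about Z — lengths, areas and connectivity unchanged). Overall, the cross-section is a single solid region. Total boundary length (outer) = 101.81 mm.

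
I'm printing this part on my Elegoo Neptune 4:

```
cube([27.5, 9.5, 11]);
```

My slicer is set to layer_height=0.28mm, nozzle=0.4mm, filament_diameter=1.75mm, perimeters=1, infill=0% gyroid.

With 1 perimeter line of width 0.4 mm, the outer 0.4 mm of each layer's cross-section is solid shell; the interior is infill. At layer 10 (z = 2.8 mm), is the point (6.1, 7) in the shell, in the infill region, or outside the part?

At z = 2.8 mm: the 27.5×9.5 cube contributes its full rectangle. Overall, the cross-section is a single solid region. The nearest boundary edge runs (27.50, 9.50)→(0.00, 9.50); distance from the point to it = 2.50 mm. The point is inside the cross-section and 2.50 mm from the nearest boundary — more than the 0.4 mm shell width (1 × 0.4), so it's in the infill interior.

infill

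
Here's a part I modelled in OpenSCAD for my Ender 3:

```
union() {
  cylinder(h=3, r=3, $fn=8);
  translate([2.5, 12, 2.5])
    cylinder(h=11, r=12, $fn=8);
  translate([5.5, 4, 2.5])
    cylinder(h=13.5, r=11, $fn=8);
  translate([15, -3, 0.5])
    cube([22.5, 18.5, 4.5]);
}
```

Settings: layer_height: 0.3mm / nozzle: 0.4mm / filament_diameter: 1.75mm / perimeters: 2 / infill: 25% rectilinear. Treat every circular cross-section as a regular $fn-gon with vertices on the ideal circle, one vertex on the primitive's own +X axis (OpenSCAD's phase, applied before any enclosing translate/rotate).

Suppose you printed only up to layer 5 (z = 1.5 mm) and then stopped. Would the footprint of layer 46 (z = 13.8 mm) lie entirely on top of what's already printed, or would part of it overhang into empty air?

part overhangs

Compare the two slices. At z = 1.5: the cylinder: section is a regular 8-gon, circumradius r=3 (area = (8/2)·3.000²·sin(360°/8) = 25.46 mm²); the cylinder at (2.5, 12) does not reach this height (z outside [2.5, 13.5]); the cylinder at (5.5, 4) is absent (z outside [2.5, 16]); the cube at (15, -3) (footprint 22.5×18.5) is included at this height (area 416.25 mm²); Combining (union): the 2 present regions are separate (no shared area or edge), so areas and boundary lengths simply add and each stays a separate island — area = 441.71 mm². At z = 13.8: the cylinder is not intersected at this z (z outside [0, 3]); the cylinder at (2.5, 12) does not reach this height (z outside [2.5, 13.5]); the r=11 cylinder at (5.5, 4) gives a regular 8-gon of circumradius 11 (constant along its height) (area = (8/2)·11.000²·sin(360°/8) = 342.24 mm²); the cube at (15, -3) does not reach this height (z outside [0.5, 5]); Combining (union): only the r=11 cylinder at (5.5, 4) is present, so the union is just that shape — area = 342.24 mm². Checking containment: at z = 13.8 the cross-section extends beyond the z = 1.5 cross-section by about 311.35 mm².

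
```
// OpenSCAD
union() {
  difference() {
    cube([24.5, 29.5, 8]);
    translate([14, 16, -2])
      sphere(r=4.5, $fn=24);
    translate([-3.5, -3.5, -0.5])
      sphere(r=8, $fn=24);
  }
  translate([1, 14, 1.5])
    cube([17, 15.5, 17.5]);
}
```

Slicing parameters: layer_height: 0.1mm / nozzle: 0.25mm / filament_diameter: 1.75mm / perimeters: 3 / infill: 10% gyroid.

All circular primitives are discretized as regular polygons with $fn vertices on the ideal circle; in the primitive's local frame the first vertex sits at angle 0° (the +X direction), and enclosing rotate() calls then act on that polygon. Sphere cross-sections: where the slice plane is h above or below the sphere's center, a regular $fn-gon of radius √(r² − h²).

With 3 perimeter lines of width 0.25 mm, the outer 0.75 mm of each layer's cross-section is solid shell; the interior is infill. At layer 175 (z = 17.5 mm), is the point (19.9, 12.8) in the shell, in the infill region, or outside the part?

outside

At z = 17.5 mm: the cube is absent (z outside [0, 8]); the sphere at (14, 16) does not reach this height (|z−center|=19.500 > r=4.5); the sphere at (-3.5, -3.5) is absent (|z−center|=18.000 > r=8); Subtracting the remaining from the first: the first operand is absent here, so nothing remains; the cube at (1, 14) (footprint 17×15.5) is included at this height; Taking the union: only the 17×15.5 cube at (1, 14) is present, so the union is just that shape — 1 connected region. Overall, the cross-section is a single solid region. The nearest boundary edge runs (1.00, 14.00)→(18.00, 14.00); distance from the point to it = 2.25 mm. The point is not inside any of the regions above, so it lies outside the cross-section (2.25 mm from the nearest boundary).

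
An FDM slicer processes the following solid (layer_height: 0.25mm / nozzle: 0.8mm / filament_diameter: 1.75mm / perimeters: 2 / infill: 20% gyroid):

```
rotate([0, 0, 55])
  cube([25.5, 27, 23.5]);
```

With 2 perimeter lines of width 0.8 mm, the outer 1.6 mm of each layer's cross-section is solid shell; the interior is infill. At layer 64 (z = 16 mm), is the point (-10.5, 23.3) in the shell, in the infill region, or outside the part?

infill

At z = 16 mm: the cube (footprint 25.5×27) is included at this height; (rotated 55° about Z; rotation is an isometry so areas/perimeters/island counts are preserved). Overall, the cross-section is a single solid region. Undo the 55° rotation: the query point maps to (13.064, 21.965) in the un-rotated model frame. The nearest boundary edge runs (25.50, 27.00)→(0.00, 27.00); distance from the point to it = 5.03 mm. The point is inside the cross-section and 5.03 mm from the nearest boundary — more than the 1.6 mm shell width (2 × 0.8), so it's in the infill interior.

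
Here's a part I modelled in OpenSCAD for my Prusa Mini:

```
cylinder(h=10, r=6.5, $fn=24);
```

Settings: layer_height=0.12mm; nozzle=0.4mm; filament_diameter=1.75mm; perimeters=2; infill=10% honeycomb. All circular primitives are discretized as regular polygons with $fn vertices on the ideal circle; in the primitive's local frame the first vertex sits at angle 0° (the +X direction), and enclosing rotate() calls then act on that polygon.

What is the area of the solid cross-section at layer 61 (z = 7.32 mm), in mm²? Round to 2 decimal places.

131.22 mm²

At z = 7.32 mm: the cylinder: section is a regular 24-gon, circumradius r=6.5 (area = (24/2)·6.500²·sin(360°/24) = 131.22 mm²). Overall, the cross-section is a single solid region. Net area = 131.22 mm².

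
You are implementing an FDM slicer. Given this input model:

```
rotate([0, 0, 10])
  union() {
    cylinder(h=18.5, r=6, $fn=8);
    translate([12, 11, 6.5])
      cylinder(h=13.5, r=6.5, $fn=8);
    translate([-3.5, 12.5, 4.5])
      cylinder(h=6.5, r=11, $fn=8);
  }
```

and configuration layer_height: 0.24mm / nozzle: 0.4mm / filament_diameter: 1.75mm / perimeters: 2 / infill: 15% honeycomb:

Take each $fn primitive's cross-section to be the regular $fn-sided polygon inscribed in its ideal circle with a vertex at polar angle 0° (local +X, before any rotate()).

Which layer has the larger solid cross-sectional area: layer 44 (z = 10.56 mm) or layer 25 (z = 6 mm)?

Layer 44 (z = 10.56): the r=6 cylinder contributes a regular 8-gon of circumradius 6 (area = (8/2)·6.000²·sin(360°/8) = 101.82 mm²); the r=6.5 cylinder at (12, 11) contributes a regular 8-gon of circumradius 6.5 (area = (8/2)·6.500²·sin(360°/8) = 119.50 mm²); the r=11 cylinder at (-3.5, 12.5) gives a regular 8-gon of circumradius 11 (constant along its height) (area = (8/2)·11.000²·sin(360°/8) = 342.24 mm²); Taking the union: the regions partially overlap — summed areas 563.56 mm² minus the doubly-counted overlap 23.74 mm² gives 539.83 mm² — area = 539.83 mm²; (rotated 10° about Z; rotation is an isometry so areas/perimeters/island counts are preserved). So its area = 539.83 mm². Layer 25 (z = 6): the r=6 cylinder gives a regular 8-gon of circumradius 6 (constant along its height) (area = (8/2)·6.000²·sin(360°/8) = 101.82 mm²); the cylinder at (12, 11) does not reach this height (z outside [6.5, 20]); the r=11 cylinder at (-3.5, 12.5) gives a regular 8-gon of circumradius 11 (constant along its height) (area = (8/2)·11.000²·sin(360°/8) = 342.24 mm²); Merging all regions: the regions partially overlap — summed areas 444.06 mm² minus the doubly-counted overlap 19.38 mm² gives 424.69 mm² — area = 424.69 mm²; (whole slice rotated 10° about Z — lengths, areas and connectivity unchanged). So its area = 424.69 mm². Layer 44 is larger (539.83 vs 424.69 mm²).

layer 44 (z = 10.56 mm)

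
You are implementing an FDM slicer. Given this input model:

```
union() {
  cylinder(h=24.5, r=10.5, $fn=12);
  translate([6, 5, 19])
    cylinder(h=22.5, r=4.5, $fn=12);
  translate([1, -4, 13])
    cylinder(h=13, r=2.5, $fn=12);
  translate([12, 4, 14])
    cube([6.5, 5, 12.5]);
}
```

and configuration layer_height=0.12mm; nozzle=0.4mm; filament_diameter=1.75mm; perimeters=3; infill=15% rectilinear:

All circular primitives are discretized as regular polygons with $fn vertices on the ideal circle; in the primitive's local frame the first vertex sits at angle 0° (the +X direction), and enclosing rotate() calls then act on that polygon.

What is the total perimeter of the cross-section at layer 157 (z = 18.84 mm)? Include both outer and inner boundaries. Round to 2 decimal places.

88.22 mm

At z = 18.84 mm: the cylinder: section is a regular 12-gon, circumradius r=10.5 (perimeter = 2·12·10.500·sin(180°/12) = 65.22 mm); the cylinder at (6, 5) does not reach this height (z outside [19, 41.5]); the r=2.5 cylinder at (1, -4) gives a regular 12-gon of circumradius 2.5 (constant along its height) (perimeter = 2·12·2.500·sin(180°/12) = 15.53 mm); the cube at (12, 4) is present — its section is the full 6.5×5 rectangle (perimeter 23.00 mm); Combining (union): the regions partially overlap (shared area 18.75 mm²), so the edge portions inside another operand are dropped and the merged outline is re-measured after clipping — boundary = 88.22 mm. Overall, the cross-section has 2 separate islands. Total boundary length (outer) = 88.22 mm.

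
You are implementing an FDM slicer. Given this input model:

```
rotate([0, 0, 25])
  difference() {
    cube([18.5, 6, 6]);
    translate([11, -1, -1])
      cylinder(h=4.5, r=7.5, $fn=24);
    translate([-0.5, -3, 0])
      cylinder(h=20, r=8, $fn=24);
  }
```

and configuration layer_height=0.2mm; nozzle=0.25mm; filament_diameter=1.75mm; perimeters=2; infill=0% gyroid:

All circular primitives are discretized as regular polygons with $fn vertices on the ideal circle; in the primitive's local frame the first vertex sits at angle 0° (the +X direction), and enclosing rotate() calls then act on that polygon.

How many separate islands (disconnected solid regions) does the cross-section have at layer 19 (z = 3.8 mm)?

1

At z = 3.8 mm: the cube (footprint 18.5×6) is included at this height; the cylinder at (11, -1) is absent (z outside [-1, 3.5]); the r=8 cylinder at (-0.5, -3) contributes a regular 24-gon of circumradius 8; Subtracting the remaining from the first: starting from the 18.5×6 cube, the r=8 cylinder at (-0.5, -3) partially overlaps it — only the 23.92 mm² overlap (of its 198.77 mm²) is removed, clipping the outline — 1 connected region; (rotated 25° about Z; rotation is an isometry so areas/perimeters/island counts are preserved). Overall, the cross-section is a single solid region. Island count = 1.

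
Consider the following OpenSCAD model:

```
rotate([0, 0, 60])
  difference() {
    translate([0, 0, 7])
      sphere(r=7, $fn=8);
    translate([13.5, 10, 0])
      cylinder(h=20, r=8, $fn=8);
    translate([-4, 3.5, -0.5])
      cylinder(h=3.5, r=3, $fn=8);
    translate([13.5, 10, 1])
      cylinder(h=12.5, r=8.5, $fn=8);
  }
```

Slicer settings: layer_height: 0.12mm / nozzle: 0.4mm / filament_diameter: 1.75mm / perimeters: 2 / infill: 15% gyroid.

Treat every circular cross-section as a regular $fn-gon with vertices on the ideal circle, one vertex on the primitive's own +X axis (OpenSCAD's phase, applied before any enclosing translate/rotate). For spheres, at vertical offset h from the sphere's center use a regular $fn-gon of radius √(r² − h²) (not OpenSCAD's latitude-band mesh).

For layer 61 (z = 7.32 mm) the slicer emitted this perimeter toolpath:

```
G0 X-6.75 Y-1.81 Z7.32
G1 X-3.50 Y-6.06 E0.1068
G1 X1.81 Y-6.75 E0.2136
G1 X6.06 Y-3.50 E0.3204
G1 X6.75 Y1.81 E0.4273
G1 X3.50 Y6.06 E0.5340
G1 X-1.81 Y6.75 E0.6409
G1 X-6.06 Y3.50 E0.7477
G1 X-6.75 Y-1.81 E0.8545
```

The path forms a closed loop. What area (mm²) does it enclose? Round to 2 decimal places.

Apply the shoelace formula to the sequence of (X, Y) vertices; enclosed area = 138.33 mm².

138.33 mm²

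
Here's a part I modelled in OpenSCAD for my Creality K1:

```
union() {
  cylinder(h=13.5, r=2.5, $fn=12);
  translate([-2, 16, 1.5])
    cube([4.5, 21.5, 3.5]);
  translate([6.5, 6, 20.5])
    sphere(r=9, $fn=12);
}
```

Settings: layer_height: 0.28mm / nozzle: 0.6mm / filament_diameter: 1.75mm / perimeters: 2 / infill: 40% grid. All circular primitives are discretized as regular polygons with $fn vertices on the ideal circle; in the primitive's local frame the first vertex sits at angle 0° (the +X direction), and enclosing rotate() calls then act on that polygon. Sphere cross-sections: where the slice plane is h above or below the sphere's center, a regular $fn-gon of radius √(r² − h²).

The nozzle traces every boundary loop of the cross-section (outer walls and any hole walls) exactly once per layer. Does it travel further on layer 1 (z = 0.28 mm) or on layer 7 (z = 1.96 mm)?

layer 7 (z = 1.96 mm)

Layer 1 (z = 0.28): the r=2.5 cylinder gives a regular 12-gon of circumradius 2.5 (constant along its height) (perimeter = 2·12·2.500·sin(180°/12) = 15.53 mm); the cube at (-2, 16) is absent (z outside [1.5, 5]); the sphere at (6.5, 6) does not reach this height (|z−center|=20.220 > r=9); Merging all regions: only the r=2.5 cylinder is present, so the union is just that shape — boundary = 15.53 mm. So its perimeter = 15.53 mm. Layer 7 (z = 1.96): the cylinder: section is a regular 12-gon, circumradius r=2.5 (perimeter = 2·12·2.500·sin(180°/12) = 15.53 mm); the cube at (-2, 16) (footprint 4.5×21.5) is included at this height (perimeter 52.00 mm); the sphere at (6.5, 6) is absent (|z−center|=18.540 > r=9); Combining (union): the 2 present regions are separate (no shared area or edge), so areas and boundary lengths simply add and each stays a separate island — boundary = 67.53 mm. So its perimeter = 67.53 mm. Layer 7 is larger (67.53 vs 15.53 mm).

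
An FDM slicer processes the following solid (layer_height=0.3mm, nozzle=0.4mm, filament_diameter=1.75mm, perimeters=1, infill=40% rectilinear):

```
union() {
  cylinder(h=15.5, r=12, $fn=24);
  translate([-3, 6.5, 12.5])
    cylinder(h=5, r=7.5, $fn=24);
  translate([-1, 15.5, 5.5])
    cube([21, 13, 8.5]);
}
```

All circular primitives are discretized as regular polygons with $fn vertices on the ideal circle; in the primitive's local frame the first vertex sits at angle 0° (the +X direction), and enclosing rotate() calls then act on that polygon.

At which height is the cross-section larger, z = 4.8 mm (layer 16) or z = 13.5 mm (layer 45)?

Layer 16 (z = 4.8): the r=12 cylinder contributes a regular 24-gon of circumradius 12 (area = (24/2)·12.000²·sin(360°/24) = 447.24 mm²); the cylinder at (-3, 6.5) is absent (z outside [12.5, 17.5]); the cube at (-1, 15.5) is absent (z outside [5.5, 14]); Combining (union): only the r=12 cylinder is present, so the union is just that shape — area = 447.24 mm². So its area = 447.24 mm². Layer 45 (z = 13.5): the r=12 cylinder contributes a regular 24-gon of circumradius 12 (area = (24/2)·12.000²·sin(360°/24) = 447.24 mm²); the r=7.5 cylinder at (-3, 6.5) contributes a regular 24-gon of circumradius 7.5 (area = (24/2)·7.500²·sin(360°/24) = 174.70 mm²); the cube at (-1, 15.5) is present — its section is the full 21×13 rectangle (area 273.00 mm²); Combining (union): the regions partially overlap — summed areas 894.94 mm² minus the doubly-counted overlap 145.57 mm² gives 749.37 mm² — area = 749.37 mm². So its area = 749.37 mm². Layer 45 is larger (749.37 vs 447.24 mm²).

layer 45 (z = 13.5 mm)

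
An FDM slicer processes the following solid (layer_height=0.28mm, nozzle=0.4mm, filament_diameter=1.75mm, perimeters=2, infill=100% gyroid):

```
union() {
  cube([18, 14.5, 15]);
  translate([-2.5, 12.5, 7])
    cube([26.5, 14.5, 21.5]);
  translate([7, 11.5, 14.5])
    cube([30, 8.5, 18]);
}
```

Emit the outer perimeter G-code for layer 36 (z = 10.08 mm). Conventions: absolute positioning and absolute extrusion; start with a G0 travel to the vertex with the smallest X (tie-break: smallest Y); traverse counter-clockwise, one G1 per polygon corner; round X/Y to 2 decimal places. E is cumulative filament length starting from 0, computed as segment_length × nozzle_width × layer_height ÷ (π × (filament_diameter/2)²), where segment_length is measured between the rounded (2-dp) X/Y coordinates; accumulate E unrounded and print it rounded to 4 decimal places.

G0 X-2.50 Y12.50 Z10.08
G1 X0.00 Y12.50 E0.1164
G1 X0.00 Y0.00 E0.6985
G1 X18.00 Y0.00 E1.5366
G1 X18.00 Y12.50 E2.1187
G1 X24.00 Y12.50 E2.3981
G1 X24.00 Y27.00 E3.0732
G1 X-2.50 Y27.00 E4.3072
G1 X-2.50 Y12.50 E4.9824

At z = 10.08 mm: the cube is present — its section is the full 18×14.5 rectangle; the cube at (-2.5, 12.5) is present — its section is the full 26.5×14.5 rectangle; the cube at (7, 11.5) is absent (z outside [14.5, 32.5]); Merging all regions: the regions partially overlap (shared area 36.00 mm²), so overlapping operands fuse into one piece — 1 connected region. The outline is a single polygon with 8 vertices. Extrusion per mm of travel: 0.4 × 0.28 / (π × 0.875²) = 0.046564. Accumulating E over each segment gives final E = 4.9824.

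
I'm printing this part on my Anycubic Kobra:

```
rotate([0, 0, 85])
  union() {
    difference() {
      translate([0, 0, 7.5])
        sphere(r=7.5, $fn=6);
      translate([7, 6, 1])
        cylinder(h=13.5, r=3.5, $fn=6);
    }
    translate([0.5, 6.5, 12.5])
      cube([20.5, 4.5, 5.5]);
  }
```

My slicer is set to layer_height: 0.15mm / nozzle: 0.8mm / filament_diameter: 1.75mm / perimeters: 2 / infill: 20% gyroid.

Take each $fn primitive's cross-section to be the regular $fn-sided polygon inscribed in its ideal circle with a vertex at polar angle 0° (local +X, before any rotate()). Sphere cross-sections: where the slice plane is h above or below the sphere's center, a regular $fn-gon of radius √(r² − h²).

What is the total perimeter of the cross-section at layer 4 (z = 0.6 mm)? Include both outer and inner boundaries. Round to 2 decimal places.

At z = 0.6 mm: the r=7.5 sphere slices to a regular 6-gon of circumradius 2.939 (√(r²−h²) with h=6.9 from center) (perimeter = 2·6·2.939·sin(180°/6) = 17.64 mm); the cylinder at (7, 6) does not reach this height (z outside [1, 14.5]); Subtracting the remaining from the first: none of the subtracted shapes is present at this height, so the r=7.5 sphere is unchanged — boundary = 17.64 mm; the cube at (0.5, 6.5) does not reach this height (z outside [12.5, 18]); Merging all regions: only the result so far is present, so the union is just that shape — boundary = 17.64 mm; (whole slice rotated 85° about Z — lengths, areas and connectivity unchanged). Overall, the cross-section is a single solid region. Total boundary length (outer) = 17.64 mm.

17.64 mm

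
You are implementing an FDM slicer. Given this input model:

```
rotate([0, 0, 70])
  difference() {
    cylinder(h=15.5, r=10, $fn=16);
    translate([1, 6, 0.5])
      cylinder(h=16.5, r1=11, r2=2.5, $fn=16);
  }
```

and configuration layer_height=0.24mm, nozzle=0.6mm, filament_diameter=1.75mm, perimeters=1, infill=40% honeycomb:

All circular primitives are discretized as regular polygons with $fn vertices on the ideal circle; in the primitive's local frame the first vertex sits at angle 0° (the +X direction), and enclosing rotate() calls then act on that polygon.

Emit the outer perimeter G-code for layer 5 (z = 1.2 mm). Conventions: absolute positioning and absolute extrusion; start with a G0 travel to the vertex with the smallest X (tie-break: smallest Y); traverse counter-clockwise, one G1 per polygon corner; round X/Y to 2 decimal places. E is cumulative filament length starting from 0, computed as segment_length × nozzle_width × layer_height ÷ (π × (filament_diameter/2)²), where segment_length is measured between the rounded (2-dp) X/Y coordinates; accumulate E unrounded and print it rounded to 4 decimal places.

At z = 1.2 mm: the r=10 cylinder contributes a regular 16-gon of circumradius 10; the cone at (1, 6) (r1=11→r2=2.5) has section circumradius 10.639 here — a regular 16-gon; Taking the first minus the rest: starting from the r=10 cylinder, the cone at (1, 6) partially overlaps it — only the 203.55 mm² overlap (of its 346.55 mm²) is removed, clipping the outline — 1 connected region; (rotated 70° about Z; rotation is an isometry so areas/perimeters/island counts are preserved). The outline is a single polygon with 18 vertices. Extrusion per mm of travel: 0.6 × 0.24 / (π × 0.875²) = 0.059868. Accumulating E over each segment gives final E = 3.6456.

G0 X-6.78 Y-7.34 Z1.20
G1 X-6.76 Y-7.37 E0.0022
G1 X-3.42 Y-9.40 E0.2362
G1 X0.44 Y-9.99 E0.4699
G1 X4.23 Y-9.06 E0.7036
G1 X7.37 Y-6.76 E0.9366
G1 X9.40 Y-3.42 E1.1706
G1 X9.99 Y0.44 E1.4044
G1 X9.06 Y4.23 E1.6380
G1 X6.76 Y7.37 E1.8710
G1 X3.42 Y9.40 E2.1050
G1 X2.89 Y9.48 E2.1371
G1 X4.35 Y7.49 E2.2849
G1 X5.33 Y3.46 E2.5332
G1 X4.70 Y-0.65 E2.7821
G1 X2.55 Y-4.20 E3.0306
G1 X-0.80 Y-6.65 E3.2790
G1 X-4.83 Y-7.64 E3.5275
G1 X-6.78 Y-7.34 E3.6456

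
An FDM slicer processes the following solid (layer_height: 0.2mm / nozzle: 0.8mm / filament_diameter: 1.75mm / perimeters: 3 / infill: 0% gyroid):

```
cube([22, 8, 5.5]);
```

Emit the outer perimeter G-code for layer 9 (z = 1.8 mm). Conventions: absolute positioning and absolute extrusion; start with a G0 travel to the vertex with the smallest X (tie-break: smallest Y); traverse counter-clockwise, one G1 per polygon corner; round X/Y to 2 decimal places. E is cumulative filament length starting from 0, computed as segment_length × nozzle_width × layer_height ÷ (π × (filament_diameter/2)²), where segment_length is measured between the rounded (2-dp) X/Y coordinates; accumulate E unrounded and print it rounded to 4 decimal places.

G0 X0.00 Y0.00 Z1.80
G1 X22.00 Y0.00 E1.4634
G1 X22.00 Y8.00 E1.9956
G1 X0.00 Y8.00 E3.4591
G1 X0.00 Y0.00 E3.9912

At z = 1.8 mm: the 22×8 cube contributes its full rectangle. The outline is a single polygon with 4 vertices. Extrusion per mm of travel: 0.8 × 0.2 / (π × 0.875²) = 0.066520. Accumulating E over each segment gives final E = 3.9912.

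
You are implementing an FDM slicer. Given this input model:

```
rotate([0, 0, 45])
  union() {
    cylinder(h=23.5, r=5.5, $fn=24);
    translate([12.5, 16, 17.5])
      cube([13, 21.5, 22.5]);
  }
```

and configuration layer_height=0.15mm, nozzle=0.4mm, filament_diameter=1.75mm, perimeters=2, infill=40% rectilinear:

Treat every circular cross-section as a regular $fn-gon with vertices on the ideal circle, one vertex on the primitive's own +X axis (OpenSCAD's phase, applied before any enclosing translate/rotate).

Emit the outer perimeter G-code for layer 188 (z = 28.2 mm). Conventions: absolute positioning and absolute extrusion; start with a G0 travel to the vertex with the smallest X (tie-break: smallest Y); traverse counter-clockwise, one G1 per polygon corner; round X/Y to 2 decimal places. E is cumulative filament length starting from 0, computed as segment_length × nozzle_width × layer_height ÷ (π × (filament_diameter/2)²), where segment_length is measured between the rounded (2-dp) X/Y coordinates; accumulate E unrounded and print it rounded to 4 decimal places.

G0 X-17.68 Y35.36 Z28.20
G1 X-2.47 Y20.15 E0.5366
G1 X6.72 Y29.34 E0.8608
G1 X-8.49 Y44.55 E1.3973
G1 X-17.68 Y35.36 E1.7216

At z = 28.2 mm: the cylinder does not reach this height (z outside [0, 23.5]); the cube at (12.5, 16) is present — its section is the full 13×21.5 rectangle; Merging all regions: only the 13×21.5 cube at (12.5, 16) is present, so the union is just that shape — 1 connected region; (whole slice rotated 45° about Z — lengths, areas and connectivity unchanged). The outline is a single polygon with 4 vertices. Extrusion per mm of travel: 0.4 × 0.15 / (π × 0.875²) = 0.024945. Accumulating E over each segment gives final E = 1.7216.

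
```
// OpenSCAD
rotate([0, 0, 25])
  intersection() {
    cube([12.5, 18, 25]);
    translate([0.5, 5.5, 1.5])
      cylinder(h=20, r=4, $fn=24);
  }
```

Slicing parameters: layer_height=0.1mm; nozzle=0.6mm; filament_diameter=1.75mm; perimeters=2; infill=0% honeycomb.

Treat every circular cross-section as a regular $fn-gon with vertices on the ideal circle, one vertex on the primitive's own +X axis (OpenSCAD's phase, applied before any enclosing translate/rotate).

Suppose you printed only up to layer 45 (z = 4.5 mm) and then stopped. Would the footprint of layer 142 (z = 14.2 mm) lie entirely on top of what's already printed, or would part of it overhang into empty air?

Compare the two slices. At z = 4.5: the cube is present — its section is the full 12.5×18 rectangle (area 225.00 mm²); the r=4 cylinder at (0.5, 5.5) contributes a regular 24-gon of circumradius 4 (area = (24/2)·4.000²·sin(360°/24) = 49.69 mm²); Keeping only the common overlap: the r=4 cylinder at (0.5, 5.5) partially overlaps the 12.5×18 cube; clipping to the common part keeps 28.81 mm² — area = 28.81 mm²; (whole slice rotated 25° about Z — lengths, areas and connectivity unchanged). At z = 14.2: the cube (footprint 12.5×18) is included at this height (area 225.00 mm²); the r=4 cylinder at (0.5, 5.5) gives a regular 24-gon of circumradius 4 (constant along its height) (area = (24/2)·4.000²·sin(360°/24) = 49.69 mm²); After intersecting: the r=4 cylinder at (0.5, 5.5) partially overlaps the 12.5×18 cube; clipping to the common part keeps 28.81 mm² — area = 28.81 mm²; (rotated 25° about Z; rotation is an isometry so areas/perimeters/island counts are preserved). Checking containment: the cross-section at z = 14.2 is a subset of the cross-section at z = 4.5.

entirely on top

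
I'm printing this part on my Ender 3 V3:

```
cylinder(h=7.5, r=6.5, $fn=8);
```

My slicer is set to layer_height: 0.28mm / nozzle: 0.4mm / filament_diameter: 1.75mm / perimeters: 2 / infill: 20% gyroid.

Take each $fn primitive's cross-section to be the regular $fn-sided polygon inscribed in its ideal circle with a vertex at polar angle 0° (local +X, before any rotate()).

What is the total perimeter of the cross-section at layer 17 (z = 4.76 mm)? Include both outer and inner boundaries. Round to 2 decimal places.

39.80 mm

At z = 4.76 mm: the cylinder: section is a regular 8-gon, circumradius r=6.5 (perimeter = 2·8·6.500·sin(180°/8) = 39.80 mm). Overall, the cross-section is a single solid region. Total boundary length (outer) = 39.80 mm.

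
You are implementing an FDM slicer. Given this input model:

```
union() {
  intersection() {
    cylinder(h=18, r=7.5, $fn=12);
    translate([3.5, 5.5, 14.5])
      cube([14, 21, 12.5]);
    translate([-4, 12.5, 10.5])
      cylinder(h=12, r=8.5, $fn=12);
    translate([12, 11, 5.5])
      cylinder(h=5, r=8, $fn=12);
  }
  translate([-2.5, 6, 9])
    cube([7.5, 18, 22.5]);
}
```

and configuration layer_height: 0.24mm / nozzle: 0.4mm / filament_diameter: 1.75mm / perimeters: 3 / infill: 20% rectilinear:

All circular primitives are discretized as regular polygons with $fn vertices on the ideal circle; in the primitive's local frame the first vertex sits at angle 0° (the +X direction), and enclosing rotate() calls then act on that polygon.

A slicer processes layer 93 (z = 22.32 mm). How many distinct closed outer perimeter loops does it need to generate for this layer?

At z = 22.32 mm: the cylinder does not reach this height (z outside [0, 18]); the cube at (3.5, 5.5) (footprint 14×21) is included at this height; the r=8.5 cylinder at (-4, 12.5) contributes a regular 12-gon of circumradius 8.5; the cylinder at (12, 11) does not reach this height (z outside [5.5, 10.5]); After intersecting: at least one operand is absent at this height, so nothing remains; the cube at (-2.5, 6) is present — its section is the full 7.5×18 rectangle; Combining (union): only the 7.5×18 cube at (-2.5, 6) is present, so the union is just that shape — 1 connected region. The result has 1 disconnected region.

1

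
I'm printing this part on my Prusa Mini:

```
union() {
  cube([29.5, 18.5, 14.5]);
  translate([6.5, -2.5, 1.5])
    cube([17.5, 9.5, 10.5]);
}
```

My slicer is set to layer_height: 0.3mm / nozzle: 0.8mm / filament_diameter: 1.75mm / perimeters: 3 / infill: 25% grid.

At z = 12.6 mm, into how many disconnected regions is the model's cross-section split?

At z = 12.6 mm: the cube (footprint 29.5×18.5) is included at this height; the cube at (6.5, -2.5) is not intersected at this z (z outside [1.5, 12]); Merging all regions: only the 29.5×18.5 cube is present, so the union is just that shape — 1 connected region. The result has 1 disconnected region.

1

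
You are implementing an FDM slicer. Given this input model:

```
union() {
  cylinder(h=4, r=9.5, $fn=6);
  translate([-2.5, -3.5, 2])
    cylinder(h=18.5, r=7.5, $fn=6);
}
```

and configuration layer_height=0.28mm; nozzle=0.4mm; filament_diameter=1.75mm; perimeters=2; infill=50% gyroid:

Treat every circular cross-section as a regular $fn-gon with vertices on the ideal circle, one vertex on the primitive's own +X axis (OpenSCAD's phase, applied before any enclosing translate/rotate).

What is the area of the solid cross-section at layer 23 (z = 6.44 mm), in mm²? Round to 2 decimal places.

146.14 mm²

At z = 6.44 mm: the cylinder does not reach this height (z outside [0, 4]); the r=7.5 cylinder at (-2.5, -3.5) gives a regular 6-gon of circumradius 7.5 (constant along its height) (area = (6/2)·7.500²·sin(360°/6) = 146.14 mm²); Taking the union: only the r=7.5 cylinder at (-2.5, -3.5) is present, so the union is just that shape — area = 146.14 mm². Overall, the cross-section is a single solid region. Net area = 146.14 mm².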